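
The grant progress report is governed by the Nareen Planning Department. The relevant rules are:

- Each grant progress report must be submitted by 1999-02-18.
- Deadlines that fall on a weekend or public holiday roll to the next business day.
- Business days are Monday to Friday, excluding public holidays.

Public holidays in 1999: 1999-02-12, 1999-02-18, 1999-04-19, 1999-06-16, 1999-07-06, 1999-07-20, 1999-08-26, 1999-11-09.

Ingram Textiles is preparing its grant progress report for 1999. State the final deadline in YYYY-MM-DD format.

1999-02-19

The stated deadline is 1999-02-18.
1999-02-18 is a listed holiday, so it moves to the next business day, 1999-02-19 (Friday).
So the filing is due 1999-02-19.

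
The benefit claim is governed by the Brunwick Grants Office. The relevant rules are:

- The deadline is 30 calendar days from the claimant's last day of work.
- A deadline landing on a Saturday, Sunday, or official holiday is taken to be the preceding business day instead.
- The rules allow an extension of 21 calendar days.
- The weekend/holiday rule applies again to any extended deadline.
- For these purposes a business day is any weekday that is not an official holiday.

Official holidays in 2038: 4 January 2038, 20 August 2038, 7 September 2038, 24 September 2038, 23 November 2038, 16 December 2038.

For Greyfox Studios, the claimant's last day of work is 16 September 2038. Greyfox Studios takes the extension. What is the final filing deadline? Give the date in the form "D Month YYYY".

5 November 2038

From 16 September 2038, 30 calendar days later is 16 October 2038.
16 October 2038 is a Saturday, so it moves to the preceding business day, 15 October 2038 (Friday).
Applying the 21-calendar-day extension: 15 October 2038 + 21 days = 5 November 2038.
5 November 2038 falls on a Friday, which is a business day, so no adjustment is needed.
The final due date is 5 November 2038.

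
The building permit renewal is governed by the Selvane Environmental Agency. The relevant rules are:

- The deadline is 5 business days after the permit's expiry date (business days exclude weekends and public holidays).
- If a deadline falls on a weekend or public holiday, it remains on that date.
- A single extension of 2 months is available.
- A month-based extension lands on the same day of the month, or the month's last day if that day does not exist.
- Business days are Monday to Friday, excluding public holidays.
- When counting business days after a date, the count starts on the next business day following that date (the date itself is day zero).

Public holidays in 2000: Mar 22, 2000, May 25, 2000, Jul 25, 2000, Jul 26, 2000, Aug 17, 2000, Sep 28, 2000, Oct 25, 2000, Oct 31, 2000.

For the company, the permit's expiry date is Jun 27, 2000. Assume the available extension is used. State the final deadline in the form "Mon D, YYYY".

Counting 5 business days after Jun 27, 2000 (skipping weekends and listed holidays) reaches Jul 4, 2000.
Jul 4, 2000 falls on a Tuesday. The rules make no weekend/holiday allowance, so it remains Jul 4, 2000.
The 2 months extension carries Jul 4, 2000 to Sep 4, 2000.
Sep 4, 2000 falls on a Monday. The rules make no weekend/holiday allowance, so it remains Sep 4, 2000.
Final deadline: Sep 4, 2000.

Sep 4, 2000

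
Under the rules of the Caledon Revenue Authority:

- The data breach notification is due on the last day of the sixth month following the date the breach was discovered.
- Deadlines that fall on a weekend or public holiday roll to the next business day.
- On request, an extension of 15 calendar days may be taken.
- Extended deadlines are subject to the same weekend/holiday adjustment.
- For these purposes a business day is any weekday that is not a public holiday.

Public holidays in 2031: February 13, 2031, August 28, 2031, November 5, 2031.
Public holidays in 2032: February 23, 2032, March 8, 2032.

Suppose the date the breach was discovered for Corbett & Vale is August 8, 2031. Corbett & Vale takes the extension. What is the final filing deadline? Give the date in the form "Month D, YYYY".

6 months after August 8, 2031 falls in February 2032; the last day of that month is February 29, 2032.
February 29, 2032 falls on a Sunday. Rolling to the next business day gives March 1, 2032, a Monday.
Add the 15 calendar-day extension to March 1, 2032: March 16, 2032.
March 16, 2032 (Tuesday) is already a business day.
The final due date is March 16, 2032.

March 16, 2032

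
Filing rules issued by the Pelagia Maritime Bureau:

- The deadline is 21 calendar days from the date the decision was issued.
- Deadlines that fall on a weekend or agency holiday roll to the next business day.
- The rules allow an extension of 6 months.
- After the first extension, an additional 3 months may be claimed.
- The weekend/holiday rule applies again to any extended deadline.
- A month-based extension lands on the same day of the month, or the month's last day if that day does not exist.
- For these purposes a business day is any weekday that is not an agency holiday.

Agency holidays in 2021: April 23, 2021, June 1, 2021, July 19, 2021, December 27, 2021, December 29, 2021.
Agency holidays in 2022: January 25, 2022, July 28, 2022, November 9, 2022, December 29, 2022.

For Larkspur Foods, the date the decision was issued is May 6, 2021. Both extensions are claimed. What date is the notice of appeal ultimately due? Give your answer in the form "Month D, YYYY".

February 28, 2022

From May 6, 2021, 21 calendar days later is May 27, 2021.
Since May 27, 2021 is a Thursday and not a holiday, the date is unchanged.
The 6 months extension carries May 27, 2021 to November 27, 2021.
November 27, 2021 falls on a Saturday. Rolling to the next business day gives November 29, 2021, a Monday.
Add 3 months to November 29, 2021: February 28, 2022 (day 29 does not exist in February, so the month's last day is used).
February 28, 2022 is a Monday and not a listed holiday, so it stands.
Final deadline: February 28, 2022.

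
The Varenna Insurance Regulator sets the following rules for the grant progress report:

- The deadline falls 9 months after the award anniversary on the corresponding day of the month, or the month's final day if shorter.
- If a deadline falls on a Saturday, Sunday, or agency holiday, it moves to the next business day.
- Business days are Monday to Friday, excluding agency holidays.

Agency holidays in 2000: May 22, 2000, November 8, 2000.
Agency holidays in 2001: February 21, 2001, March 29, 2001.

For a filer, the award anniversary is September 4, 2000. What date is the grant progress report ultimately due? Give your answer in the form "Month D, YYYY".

9 months from September 4, 2000 is June 4, 2001.
June 4, 2001 falls on a Monday, which is a business day, so no adjustment is needed.
The final due date is June 4, 2001.

June 4, 2001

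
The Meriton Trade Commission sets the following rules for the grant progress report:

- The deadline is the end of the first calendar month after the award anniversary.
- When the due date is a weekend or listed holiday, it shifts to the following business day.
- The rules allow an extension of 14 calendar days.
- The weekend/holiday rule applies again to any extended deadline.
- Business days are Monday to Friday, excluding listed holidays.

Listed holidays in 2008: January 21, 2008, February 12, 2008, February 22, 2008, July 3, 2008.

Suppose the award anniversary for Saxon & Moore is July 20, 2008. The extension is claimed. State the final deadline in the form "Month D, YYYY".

The first month after July 20, 2008 is August 2008, whose last day is August 31, 2008.
Because August 31, 2008 is a Sunday, the deadline becomes September 1, 2008 (Monday).
The 14-calendar-day extension moves the deadline from September 1, 2008 to September 15, 2008.
September 15, 2008 is a Monday and not a listed holiday, so it stands.
Final deadline: September 15, 2008.

September 15, 2008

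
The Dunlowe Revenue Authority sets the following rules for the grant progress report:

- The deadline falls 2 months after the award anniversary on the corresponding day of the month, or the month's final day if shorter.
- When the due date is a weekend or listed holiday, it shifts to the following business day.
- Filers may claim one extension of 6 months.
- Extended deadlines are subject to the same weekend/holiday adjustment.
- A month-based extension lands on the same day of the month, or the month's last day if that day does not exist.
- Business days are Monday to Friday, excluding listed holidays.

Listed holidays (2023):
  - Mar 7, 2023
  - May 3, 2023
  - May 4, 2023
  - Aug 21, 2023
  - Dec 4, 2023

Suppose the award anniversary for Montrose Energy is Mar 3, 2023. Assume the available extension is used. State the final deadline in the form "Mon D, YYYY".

Nov 6, 2023

2 months after Mar 3, 2023, on the same day of the month, is May 3, 2023.
May 3, 2023 is a listed holiday, so it moves to the next business day, May 5, 2023 (Friday).
Applying the 6 months extension: 6 months after May 5, 2023 is Nov 5, 2023.
Nov 5, 2023 is a Sunday; the next business day is Nov 6, 2023 (Monday).
So the filing is due Nov 6, 2023.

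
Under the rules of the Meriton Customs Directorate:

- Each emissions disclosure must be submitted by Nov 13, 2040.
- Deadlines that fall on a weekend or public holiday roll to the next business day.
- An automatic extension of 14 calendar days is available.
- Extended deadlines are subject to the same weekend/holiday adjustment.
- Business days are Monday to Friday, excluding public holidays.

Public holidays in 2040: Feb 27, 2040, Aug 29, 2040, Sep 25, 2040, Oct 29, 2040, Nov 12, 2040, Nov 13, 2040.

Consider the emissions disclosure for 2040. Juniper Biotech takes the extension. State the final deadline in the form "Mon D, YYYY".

Nov 28, 2040

The stated deadline is Nov 13, 2040.
Nov 13, 2040 falls on a listed holiday. Rolling to the next business day gives Nov 14, 2040, a Wednesday.
Add the 14 calendar-day extension to Nov 14, 2040: Nov 28, 2040.
Nov 28, 2040 (Wednesday) is already a business day.
So the filing is due Nov 28, 2040.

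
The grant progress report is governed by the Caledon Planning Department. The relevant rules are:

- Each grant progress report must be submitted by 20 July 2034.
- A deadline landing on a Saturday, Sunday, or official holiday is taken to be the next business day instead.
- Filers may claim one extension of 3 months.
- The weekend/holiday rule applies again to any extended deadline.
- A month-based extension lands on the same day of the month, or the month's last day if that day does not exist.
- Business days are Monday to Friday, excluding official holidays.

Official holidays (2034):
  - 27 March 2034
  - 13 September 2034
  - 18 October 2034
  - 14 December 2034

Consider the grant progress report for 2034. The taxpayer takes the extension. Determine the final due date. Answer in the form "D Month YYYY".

20 October 2034

Start from the fixed due date, 20 July 2034.
20 July 2034 is a Thursday and not a listed holiday, so it stands.
Applying the 3 months extension: 3 months after 20 July 2034 is 20 October 2034.
20 October 2034 falls on a Friday, which is a business day, so no adjustment is needed.
Deadline: 20 October 2034.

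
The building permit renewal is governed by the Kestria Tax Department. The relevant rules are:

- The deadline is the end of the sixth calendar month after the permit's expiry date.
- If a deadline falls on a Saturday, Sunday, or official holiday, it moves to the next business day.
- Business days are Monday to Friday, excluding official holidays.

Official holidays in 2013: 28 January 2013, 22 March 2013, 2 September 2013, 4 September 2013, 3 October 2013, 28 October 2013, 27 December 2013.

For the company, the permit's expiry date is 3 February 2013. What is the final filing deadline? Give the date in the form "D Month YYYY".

6 months after 3 February 2013 is August 2013; that month ends on 31 August 2013.
31 August 2013 falls on a Saturday. Rolling to the next business day gives 3 September 2013, a Tuesday.
Final deadline: 3 September 2013.

3 September 2013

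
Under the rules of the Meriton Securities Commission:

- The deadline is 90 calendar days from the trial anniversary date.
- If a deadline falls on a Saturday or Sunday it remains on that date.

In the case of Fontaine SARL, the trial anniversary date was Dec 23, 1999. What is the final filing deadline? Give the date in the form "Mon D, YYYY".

Mar 22, 2000

Trigger date Dec 23, 1999 + 90 calendar days = Mar 22, 2000.
Mar 22, 2000 is a Wednesday; no weekend or holiday adjustment applies.
So the filing is due Mar 22, 2000.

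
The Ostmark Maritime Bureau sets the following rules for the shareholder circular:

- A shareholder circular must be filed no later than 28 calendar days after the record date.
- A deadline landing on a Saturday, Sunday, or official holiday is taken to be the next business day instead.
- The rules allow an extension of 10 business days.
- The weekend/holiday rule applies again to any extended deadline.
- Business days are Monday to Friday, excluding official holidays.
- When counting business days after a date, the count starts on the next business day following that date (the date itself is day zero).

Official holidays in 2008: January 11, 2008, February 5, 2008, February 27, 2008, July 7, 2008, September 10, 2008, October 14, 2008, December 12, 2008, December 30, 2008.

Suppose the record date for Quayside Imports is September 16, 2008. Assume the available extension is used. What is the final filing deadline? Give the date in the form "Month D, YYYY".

28 calendar days after September 16, 2008 is October 14, 2008.
Because October 14, 2008 is a listed holiday, the deadline becomes October 15, 2008 (Wednesday).
The 10-business-day extension runs from October 15, 2008 to October 29, 2008.
October 29, 2008 is a Wednesday and not a listed holiday, so it stands.
Deadline: October 29, 2008.

October 29, 2008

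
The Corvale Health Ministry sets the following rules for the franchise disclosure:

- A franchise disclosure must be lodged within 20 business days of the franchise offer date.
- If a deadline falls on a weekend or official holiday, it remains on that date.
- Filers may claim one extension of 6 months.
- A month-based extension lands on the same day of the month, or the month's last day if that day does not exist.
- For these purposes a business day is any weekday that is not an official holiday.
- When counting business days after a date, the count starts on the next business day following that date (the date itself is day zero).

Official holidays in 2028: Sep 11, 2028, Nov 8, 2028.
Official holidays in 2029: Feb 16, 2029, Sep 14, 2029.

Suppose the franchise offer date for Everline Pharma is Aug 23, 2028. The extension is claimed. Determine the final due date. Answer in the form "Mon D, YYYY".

Mar 21, 2029

20 business days after Aug 23, 2028, excluding weekends and holidays, is Sep 21, 2028.
Sep 21, 2028 is a Thursday; no weekend or holiday adjustment applies.
Applying the 6 months extension: 6 months after Sep 21, 2028 is Mar 21, 2029.
No adjustment is made for weekends or holidays, so Mar 21, 2029 stands.
Final deadline: Mar 21, 2029.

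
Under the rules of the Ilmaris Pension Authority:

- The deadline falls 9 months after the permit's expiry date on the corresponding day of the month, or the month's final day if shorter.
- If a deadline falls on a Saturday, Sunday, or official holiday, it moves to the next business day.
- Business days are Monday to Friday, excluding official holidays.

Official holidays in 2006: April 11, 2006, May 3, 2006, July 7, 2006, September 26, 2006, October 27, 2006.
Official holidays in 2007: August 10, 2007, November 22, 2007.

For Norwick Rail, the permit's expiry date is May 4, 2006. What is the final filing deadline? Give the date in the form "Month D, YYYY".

February 5, 2007

9 months from May 4, 2006 is February 4, 2007.
Because February 4, 2007 is a Sunday, the deadline becomes February 5, 2007 (Monday).
So the filing is due February 5, 2007.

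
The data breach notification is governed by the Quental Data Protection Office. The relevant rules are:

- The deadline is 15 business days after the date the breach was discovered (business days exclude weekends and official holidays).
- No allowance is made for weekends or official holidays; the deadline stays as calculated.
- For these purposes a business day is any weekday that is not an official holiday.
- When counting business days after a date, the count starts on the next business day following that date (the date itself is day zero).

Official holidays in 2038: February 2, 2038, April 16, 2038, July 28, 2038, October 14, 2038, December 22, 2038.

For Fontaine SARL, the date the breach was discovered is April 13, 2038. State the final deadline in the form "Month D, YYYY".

Starting the day after April 13, 2038 and counting 15 business days lands on May 5, 2038.
May 5, 2038 falls on a Wednesday. The rules make no weekend/holiday allowance, so it remains May 5, 2038.
Deadline: May 5, 2038.

May 5, 2038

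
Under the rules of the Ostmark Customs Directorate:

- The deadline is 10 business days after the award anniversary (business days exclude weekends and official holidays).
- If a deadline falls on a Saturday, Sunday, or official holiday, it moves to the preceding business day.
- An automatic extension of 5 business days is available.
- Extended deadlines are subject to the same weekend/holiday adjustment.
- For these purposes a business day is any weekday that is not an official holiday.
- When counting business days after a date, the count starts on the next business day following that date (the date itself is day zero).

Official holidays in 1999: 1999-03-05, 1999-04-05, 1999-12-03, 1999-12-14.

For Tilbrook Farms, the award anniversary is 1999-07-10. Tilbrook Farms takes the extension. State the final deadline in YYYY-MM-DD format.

1999-07-30

Starting the day after 1999-07-10 and counting 10 business days lands on 1999-07-23.
1999-07-23 (Friday) is already a business day.
The 5-business-day extension runs from 1999-07-23 to 1999-07-30.
1999-07-30 is a Friday and not a listed holiday, so it stands.
Deadline: 1999-07-30.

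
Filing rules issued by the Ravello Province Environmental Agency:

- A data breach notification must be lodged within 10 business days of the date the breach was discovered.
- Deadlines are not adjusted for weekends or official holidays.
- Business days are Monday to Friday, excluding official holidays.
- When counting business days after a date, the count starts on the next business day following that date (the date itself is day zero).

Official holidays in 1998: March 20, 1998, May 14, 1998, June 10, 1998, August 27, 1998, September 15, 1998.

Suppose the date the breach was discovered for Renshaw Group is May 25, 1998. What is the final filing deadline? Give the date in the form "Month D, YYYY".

June 8, 1998

10 business days after May 25, 1998, excluding weekends and holidays, is June 8, 1998.
June 8, 1998 is a Monday; no weekend or holiday adjustment applies.
Deadline: June 8, 1998.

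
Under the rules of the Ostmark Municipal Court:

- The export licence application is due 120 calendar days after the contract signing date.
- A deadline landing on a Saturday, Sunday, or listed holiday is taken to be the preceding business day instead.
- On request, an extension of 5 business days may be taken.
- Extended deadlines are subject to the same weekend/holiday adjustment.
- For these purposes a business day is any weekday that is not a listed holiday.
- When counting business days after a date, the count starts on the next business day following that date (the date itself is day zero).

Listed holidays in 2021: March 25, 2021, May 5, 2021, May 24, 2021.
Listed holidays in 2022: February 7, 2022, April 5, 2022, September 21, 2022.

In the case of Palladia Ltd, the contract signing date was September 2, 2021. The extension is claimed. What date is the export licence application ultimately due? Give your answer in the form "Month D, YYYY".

January 7, 2022

120 calendar days after September 2, 2021 is December 31, 2021.
December 31, 2021 is a Friday and not a listed holiday, so it stands.
Applying the 5-business-day extension: 5 business days after December 31, 2021 is January 7, 2022.
January 7, 2022 (Friday) is already a business day.
Final deadline: January 7, 2022.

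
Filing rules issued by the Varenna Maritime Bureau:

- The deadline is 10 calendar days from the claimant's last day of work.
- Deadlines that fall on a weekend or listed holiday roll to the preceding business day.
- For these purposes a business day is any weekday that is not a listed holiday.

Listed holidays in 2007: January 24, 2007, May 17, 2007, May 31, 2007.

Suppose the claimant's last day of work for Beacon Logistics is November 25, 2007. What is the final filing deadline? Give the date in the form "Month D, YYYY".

December 5, 2007

10 calendar days after November 25, 2007 is December 5, 2007.
Since December 5, 2007 is a Wednesday and not a holiday, the date is unchanged.
So the filing is due December 5, 2007.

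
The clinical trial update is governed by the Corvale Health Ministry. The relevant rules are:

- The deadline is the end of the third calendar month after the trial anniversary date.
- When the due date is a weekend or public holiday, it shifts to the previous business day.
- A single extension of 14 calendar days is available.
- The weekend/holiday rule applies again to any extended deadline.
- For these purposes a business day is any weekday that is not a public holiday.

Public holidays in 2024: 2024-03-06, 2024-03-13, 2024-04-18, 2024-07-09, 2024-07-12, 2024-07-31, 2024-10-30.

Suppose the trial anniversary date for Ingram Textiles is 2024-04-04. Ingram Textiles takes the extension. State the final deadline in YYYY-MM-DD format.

2024-08-13

The third month after 2024-04-04 is July 2024, whose last day is 2024-07-31.
2024-07-31 is a listed holiday, so it moves to the preceding business day, 2024-07-30 (Tuesday).
With the 14-day extension, 2024-07-30 becomes 2024-08-13.
Since 2024-08-13 is a Tuesday and not a holiday, the date is unchanged.
Deadline: 2024-08-13.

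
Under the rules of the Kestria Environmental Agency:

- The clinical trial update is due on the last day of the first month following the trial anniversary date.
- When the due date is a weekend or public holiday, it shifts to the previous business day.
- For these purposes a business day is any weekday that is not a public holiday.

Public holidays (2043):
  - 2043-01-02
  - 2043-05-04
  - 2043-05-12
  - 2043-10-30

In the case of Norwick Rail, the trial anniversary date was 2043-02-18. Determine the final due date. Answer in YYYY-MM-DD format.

The first month after 2043-02-18 is March 2043, whose last day is 2043-03-31.
2043-03-31 falls on a Tuesday, which is a business day, so no adjustment is needed.
Final deadline: 2043-03-31.

2043-03-31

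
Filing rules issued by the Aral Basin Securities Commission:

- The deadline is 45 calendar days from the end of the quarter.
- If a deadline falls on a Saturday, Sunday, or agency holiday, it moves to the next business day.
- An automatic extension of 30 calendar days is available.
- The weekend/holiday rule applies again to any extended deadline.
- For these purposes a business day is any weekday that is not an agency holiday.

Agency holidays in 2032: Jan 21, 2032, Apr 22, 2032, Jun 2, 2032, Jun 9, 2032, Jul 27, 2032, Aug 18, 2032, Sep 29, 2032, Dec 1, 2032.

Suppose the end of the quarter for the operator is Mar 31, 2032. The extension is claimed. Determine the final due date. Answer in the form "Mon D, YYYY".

From Mar 31, 2032, 45 calendar days later is May 15, 2032.
May 15, 2032 falls on a Saturday. Rolling to the next business day gives May 17, 2032, a Monday.
The 30-calendar-day extension moves the deadline from May 17, 2032 to Jun 16, 2032.
Since Jun 16, 2032 is a Wednesday and not a holiday, the date is unchanged.
Final deadline: Jun 16, 2032.

Jun 16, 2032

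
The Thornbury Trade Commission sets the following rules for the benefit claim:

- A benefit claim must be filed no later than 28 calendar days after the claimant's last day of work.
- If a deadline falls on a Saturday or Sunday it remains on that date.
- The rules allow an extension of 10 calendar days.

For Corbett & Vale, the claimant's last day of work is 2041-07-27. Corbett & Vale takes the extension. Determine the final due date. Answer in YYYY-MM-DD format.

2041-09-03

Trigger date 2041-07-27 + 28 calendar days = 2041-08-24.
No adjustment is made for weekends or holidays, so 2041-08-24 stands.
The 10-calendar-day extension moves the deadline from 2041-08-24 to 2041-09-03.
No adjustment is made for weekends or holidays, so 2041-09-03 stands.
Deadline: 2041-09-03.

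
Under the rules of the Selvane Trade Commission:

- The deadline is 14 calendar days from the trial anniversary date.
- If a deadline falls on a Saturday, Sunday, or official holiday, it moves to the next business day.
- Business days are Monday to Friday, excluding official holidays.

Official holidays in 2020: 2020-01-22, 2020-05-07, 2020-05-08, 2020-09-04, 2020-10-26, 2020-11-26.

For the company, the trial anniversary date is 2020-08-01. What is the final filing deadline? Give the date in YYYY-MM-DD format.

2020-08-17

From 2020-08-01, 14 calendar days later is 2020-08-15.
2020-08-15 is a Saturday, so it moves to the next business day, 2020-08-17 (Monday).
The final due date is 2020-08-17.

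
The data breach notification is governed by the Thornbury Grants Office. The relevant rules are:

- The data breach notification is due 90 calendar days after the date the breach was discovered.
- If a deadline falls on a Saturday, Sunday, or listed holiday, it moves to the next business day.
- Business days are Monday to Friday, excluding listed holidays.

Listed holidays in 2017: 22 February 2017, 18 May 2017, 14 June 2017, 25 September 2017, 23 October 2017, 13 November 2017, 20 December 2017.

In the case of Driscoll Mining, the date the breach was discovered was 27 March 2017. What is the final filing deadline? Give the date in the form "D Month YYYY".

Trigger date 27 March 2017 + 90 calendar days = 25 June 2017.
25 June 2017 is a Sunday, so it moves to the next business day, 26 June 2017 (Monday).
Deadline: 26 June 2017.

26 June 2017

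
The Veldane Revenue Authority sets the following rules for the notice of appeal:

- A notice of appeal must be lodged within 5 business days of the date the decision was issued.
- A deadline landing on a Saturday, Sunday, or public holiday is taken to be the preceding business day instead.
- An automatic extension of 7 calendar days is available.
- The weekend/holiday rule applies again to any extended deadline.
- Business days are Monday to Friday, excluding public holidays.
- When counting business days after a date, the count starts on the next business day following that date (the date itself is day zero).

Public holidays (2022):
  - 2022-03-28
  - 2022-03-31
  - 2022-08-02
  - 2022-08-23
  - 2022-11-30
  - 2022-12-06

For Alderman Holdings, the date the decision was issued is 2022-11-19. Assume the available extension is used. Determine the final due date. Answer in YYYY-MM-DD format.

2022-12-02

Starting the day after 2022-11-19 and counting 5 business days lands on 2022-11-25.
2022-11-25 falls on a Friday, which is a business day, so no adjustment is needed.
Add the 7 calendar-day extension to 2022-11-25: 2022-12-02.
2022-12-02 falls on a Friday, which is a business day, so no adjustment is needed.
Final deadline: 2022-12-02.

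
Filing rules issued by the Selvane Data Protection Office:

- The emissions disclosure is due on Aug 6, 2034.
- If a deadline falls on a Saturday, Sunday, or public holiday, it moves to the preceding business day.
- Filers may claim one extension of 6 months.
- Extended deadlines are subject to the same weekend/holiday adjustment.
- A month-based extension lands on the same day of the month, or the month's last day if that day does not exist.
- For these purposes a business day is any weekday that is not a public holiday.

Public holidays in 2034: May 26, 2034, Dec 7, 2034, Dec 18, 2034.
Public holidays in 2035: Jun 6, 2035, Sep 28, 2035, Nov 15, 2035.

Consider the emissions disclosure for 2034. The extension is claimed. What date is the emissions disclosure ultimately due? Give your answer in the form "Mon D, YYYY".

Feb 2, 2035

Start from the fixed due date, Aug 6, 2034.
Because Aug 6, 2034 is a Sunday, the deadline becomes Aug 4, 2034 (Friday).
Applying the 6 months extension: 6 months after Aug 4, 2034 is Feb 4, 2035.
Feb 4, 2035 is a Sunday, so it moves to the preceding business day, Feb 2, 2035 (Friday).
Final deadline: Feb 2, 2035.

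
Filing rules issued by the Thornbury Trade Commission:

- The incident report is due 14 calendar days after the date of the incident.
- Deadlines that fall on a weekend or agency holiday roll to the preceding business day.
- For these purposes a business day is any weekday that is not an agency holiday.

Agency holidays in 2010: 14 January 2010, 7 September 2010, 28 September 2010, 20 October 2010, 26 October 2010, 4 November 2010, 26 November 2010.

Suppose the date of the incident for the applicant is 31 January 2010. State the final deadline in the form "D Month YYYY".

12 February 2010

Adding 14 calendar days to 31 January 2010 gives 14 February 2010.
14 February 2010 is a Sunday, so it moves to the preceding business day, 12 February 2010 (Friday).
Deadline: 12 February 2010.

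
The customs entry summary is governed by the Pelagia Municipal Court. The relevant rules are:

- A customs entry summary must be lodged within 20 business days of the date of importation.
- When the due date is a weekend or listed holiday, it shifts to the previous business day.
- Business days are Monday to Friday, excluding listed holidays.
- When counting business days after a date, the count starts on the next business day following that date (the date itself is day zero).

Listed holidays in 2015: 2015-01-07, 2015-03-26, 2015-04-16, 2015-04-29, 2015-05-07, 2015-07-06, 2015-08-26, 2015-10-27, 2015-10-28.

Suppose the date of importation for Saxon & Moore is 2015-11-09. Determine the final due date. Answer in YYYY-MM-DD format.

2015-12-07

Starting the day after 2015-11-09 and counting 20 business days lands on 2015-12-07.
Since 2015-12-07 is a Monday and not a holiday, the date is unchanged.
So the filing is due 2015-12-07.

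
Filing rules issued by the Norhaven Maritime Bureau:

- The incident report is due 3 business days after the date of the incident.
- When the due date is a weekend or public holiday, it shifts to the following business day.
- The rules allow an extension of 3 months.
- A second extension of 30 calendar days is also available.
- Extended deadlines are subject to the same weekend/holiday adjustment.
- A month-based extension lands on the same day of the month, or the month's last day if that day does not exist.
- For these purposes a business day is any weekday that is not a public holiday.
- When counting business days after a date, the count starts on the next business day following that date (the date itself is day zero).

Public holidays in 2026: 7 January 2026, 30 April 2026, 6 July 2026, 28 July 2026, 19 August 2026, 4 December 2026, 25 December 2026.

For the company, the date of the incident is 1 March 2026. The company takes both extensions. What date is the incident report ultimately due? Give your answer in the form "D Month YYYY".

7 July 2026

3 business days after 1 March 2026, excluding weekends and holidays, is 4 March 2026.
4 March 2026 falls on a Wednesday, which is a business day, so no adjustment is needed.
The 3 months extension carries 4 March 2026 to 4 June 2026.
Since 4 June 2026 is a Thursday and not a holiday, the date is unchanged.
The 30-calendar-day extension moves the deadline from 4 June 2026 to 4 July 2026.
4 July 2026 is a Saturday, so it moves to the next business day, 7 July 2026 (Tuesday).
Deadline: 7 July 2026.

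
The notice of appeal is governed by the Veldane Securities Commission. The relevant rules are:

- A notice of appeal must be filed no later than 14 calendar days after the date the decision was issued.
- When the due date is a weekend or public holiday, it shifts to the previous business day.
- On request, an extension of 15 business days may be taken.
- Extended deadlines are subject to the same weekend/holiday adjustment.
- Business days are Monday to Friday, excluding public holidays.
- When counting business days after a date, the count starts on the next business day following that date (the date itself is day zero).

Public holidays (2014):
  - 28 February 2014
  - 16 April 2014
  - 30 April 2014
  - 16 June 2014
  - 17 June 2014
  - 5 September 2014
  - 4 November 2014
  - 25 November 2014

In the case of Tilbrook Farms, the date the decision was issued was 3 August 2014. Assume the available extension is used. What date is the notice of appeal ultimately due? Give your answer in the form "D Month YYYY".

8 September 2014

From 3 August 2014, 14 calendar days later is 17 August 2014.
17 August 2014 is a Sunday; the preceding business day is 15 August 2014 (Friday).
Counting 15 further business days from 15 August 2014 reaches 8 September 2014.
8 September 2014 (Monday) is already a business day.
So the filing is due 8 September 2014.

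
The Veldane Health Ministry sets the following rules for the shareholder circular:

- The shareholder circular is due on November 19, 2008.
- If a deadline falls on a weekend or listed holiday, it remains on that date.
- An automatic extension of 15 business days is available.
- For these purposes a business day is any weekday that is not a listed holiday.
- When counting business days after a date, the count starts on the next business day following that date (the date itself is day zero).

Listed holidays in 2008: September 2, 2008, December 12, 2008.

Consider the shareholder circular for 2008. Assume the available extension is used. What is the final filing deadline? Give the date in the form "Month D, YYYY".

The stated deadline is November 19, 2008.
November 19, 2008 is a Wednesday; no weekend or holiday adjustment applies.
Applying the 15-business-day extension: 15 business days after November 19, 2008 is December 10, 2008.
December 10, 2008 is a Wednesday; no weekend or holiday adjustment applies.
Deadline: December 10, 2008.

December 10, 2008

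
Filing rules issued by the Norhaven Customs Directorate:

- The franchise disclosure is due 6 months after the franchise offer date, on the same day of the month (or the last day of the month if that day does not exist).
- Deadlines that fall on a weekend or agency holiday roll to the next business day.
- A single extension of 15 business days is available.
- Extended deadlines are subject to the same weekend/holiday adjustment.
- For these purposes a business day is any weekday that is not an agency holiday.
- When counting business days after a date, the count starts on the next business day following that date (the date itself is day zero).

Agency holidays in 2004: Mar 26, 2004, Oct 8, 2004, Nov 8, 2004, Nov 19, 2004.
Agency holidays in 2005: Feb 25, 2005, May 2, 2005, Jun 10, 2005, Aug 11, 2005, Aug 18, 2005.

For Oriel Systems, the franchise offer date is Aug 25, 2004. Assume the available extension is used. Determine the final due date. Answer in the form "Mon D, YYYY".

6 months after Aug 25, 2004, on the same day of the month, is Feb 25, 2005.
Feb 25, 2005 is a listed holiday; the next business day is Feb 28, 2005 (Monday).
Applying the 15-business-day extension: 15 business days after Feb 28, 2005 is Mar 21, 2005.
Mar 21, 2005 falls on a Monday, which is a business day, so no adjustment is needed.
Deadline: Mar 21, 2005.

Mar 21, 2005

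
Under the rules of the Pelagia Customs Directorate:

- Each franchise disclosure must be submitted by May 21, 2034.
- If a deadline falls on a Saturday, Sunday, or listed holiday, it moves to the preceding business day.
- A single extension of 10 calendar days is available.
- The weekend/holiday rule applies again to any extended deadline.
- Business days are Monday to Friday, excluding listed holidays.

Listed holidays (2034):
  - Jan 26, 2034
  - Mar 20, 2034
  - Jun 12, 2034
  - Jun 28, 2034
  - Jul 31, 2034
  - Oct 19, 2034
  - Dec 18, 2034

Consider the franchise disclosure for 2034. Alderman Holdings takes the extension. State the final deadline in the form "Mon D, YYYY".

The stated deadline is May 21, 2034.
Because May 21, 2034 is a Sunday, the deadline becomes May 19, 2034 (Friday).
Applying the 10-calendar-day extension: May 19, 2034 + 10 days = May 29, 2034.
Since May 29, 2034 is a Monday and not a holiday, the date is unchanged.
So the filing is due May 29, 2034.

May 29, 2034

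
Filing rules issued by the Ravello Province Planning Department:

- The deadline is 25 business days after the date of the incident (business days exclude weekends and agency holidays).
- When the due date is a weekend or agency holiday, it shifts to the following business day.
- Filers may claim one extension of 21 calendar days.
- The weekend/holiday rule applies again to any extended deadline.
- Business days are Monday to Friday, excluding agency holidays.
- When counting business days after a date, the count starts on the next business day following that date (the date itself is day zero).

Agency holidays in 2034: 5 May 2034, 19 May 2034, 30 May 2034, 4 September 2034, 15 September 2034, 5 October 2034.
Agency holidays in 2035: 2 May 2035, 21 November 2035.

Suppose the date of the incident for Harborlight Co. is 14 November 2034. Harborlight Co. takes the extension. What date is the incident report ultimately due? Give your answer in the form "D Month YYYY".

9 January 2035

Counting 25 business days after 14 November 2034 (skipping weekends and listed holidays) reaches 19 December 2034.
19 December 2034 is a Tuesday and not a listed holiday, so it stands.
Applying the 21-calendar-day extension: 19 December 2034 + 21 days = 9 January 2035.
9 January 2035 is a Tuesday and not a listed holiday, so it stands.
Deadline: 9 January 2035.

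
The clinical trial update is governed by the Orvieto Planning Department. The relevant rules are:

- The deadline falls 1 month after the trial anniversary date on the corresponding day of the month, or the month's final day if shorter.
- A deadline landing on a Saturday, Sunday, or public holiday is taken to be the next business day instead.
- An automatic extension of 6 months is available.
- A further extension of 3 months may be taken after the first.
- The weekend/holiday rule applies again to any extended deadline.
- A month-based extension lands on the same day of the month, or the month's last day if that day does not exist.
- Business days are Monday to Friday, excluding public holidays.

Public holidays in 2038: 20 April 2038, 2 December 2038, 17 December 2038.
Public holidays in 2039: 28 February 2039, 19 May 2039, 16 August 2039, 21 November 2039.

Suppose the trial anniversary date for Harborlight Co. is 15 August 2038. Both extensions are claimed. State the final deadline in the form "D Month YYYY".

1 month after 15 August 2038, on the same day of the month, is 15 September 2038.
15 September 2038 is a Wednesday and not a listed holiday, so it stands.
Applying the 6 months extension: 6 months after 15 September 2038 is 15 March 2039.
15 March 2039 falls on a Tuesday, which is a business day, so no adjustment is needed.
Add 3 months to 15 March 2039: 15 June 2039.
15 June 2039 falls on a Wednesday, which is a business day, so no adjustment is needed.
The final due date is 15 June 2039.

15 June 2039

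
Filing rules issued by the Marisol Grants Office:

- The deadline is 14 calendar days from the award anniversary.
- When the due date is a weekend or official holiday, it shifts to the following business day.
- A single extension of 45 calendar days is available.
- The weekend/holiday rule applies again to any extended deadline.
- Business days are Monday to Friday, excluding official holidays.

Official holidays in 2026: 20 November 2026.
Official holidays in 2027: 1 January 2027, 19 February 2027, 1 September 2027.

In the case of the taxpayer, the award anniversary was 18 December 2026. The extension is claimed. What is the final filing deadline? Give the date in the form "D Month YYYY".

18 February 2027

14 calendar days after 18 December 2026 is 1 January 2027.
Because 1 January 2027 is a listed holiday, the deadline becomes 4 January 2027 (Monday).
Add the 45 calendar-day extension to 4 January 2027: 18 February 2027.
18 February 2027 falls on a Thursday, which is a business day, so no adjustment is needed.
So the filing is due 18 February 2027.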